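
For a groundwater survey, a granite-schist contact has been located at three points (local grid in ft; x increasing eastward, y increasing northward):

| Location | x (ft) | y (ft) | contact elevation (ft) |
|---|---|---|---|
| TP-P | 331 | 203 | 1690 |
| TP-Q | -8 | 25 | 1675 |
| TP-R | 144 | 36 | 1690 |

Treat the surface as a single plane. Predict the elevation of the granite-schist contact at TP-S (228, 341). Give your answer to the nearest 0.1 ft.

1662.3 ft

Let the plane be z = a·x + b·y + c.
TP-Q−TP-P: −339a − 178b = −15;  TP-R−TP-P: −187a − 167b = 0.
Solving gives a = 0.10739, b = −0.12025.
Then c = 1690 − a·331 − b·203 = 1678.87.
At (228, 341): z = 24.5 − 41.0 + 1678.87 = 1662.3 ft.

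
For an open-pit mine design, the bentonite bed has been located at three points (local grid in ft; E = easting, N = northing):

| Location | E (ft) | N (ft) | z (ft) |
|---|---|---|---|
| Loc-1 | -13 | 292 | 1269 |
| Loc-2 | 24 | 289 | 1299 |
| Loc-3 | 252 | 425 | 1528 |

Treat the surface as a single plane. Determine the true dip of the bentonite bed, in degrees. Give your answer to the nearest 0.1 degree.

41.4°

Let the plane be z = a·E + b·N + c.
Loc-2−Loc-1: 37a − 3b = 30;  Loc-3−Loc-1: 265a + 133b = 259.
Solving gives a = 0.83397, b = 0.28569.
Gradient magnitude |∇z| = √(a² + b²) = √(0.69551 + 0.08162) = 0.88155.
True dip = arctan(0.88155) = 41.4°, dipping toward WSW (azimuth ≈ 251°).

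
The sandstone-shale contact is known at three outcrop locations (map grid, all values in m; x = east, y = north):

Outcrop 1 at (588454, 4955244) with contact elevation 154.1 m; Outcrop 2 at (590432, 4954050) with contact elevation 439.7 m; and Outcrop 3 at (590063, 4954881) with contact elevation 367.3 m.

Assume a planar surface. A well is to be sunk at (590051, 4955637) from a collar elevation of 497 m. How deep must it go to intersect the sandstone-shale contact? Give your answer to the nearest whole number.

155 m

Let the plane be z = a·x + b·y + c.
Outcrop 2−Outcrop 1: 1978a − 1194b = 285.6;  Outcrop 3−Outcrop 1: 1609a − 363b = 213.2.
Solving gives a = 0.12541267, b = −0.03143529.
Then c = 154.1 − a·588454 − b·4955244 = 82124.03.
At (590051, 4955637): z_contact = 73999.9 − 155781.9 + 82124.03 = 342.0 m.
Depth below ground = 497 − 342.0 = 155 m.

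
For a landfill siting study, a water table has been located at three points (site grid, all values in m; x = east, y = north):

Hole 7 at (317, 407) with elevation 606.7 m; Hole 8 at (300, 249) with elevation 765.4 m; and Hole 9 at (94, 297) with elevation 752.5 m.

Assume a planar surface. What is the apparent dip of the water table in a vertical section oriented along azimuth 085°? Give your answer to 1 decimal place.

14.2°

Two edge vectors: Hole 7→Hole 8 = (-17, -158, 158.7), Hole 7→Hole 9 = (-223, -110, 145.8).
Normal n = (Hole 7→Hole 8) × (Hole 7→Hole 9) = (-5579.4, -32911.5, -33364).
So ∂z/∂x = −n_x/n_z = −0.16723 and ∂z/∂y = −n_y/n_z = −0.98644.
Unit vector along 085° is (sin 85°, cos 85°) = (0.9962, 0.0872).
Slope in that direction = a·(0.9962) + b·(0.0872) = −0.25257.
Apparent dip = arctan|0.25257| = 14.2° (true dip is 45.0°, so apparent ≤ true as expected).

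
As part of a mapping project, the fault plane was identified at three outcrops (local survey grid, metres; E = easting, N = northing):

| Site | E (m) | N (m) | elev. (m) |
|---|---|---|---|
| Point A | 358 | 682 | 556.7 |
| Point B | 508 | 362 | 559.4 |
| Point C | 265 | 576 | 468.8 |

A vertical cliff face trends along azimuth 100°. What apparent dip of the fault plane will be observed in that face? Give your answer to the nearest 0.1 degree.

Two edge vectors: Point A→Point B = (150, -320, 2.7), Point A→Point C = (-93, -106, -87.9).
Normal n = (Point A→Point B) × (Point A→Point C) = (28414.2, 12933.9, -45660).
So ∂z/∂E = −n_x/n_z = 0.62230 and ∂z/∂N = −n_y/n_z = 0.28327.
Unit vector along 100° is (sin 100°, cos 100°) = (0.9848, -0.1736).
Slope in that direction = a·(0.9848) + b·(-0.1736) = 0.56366.
Apparent dip = arctan|0.56366| = 29.4° (true dip is 34.4°, so apparent ≤ true as expected).

29.4°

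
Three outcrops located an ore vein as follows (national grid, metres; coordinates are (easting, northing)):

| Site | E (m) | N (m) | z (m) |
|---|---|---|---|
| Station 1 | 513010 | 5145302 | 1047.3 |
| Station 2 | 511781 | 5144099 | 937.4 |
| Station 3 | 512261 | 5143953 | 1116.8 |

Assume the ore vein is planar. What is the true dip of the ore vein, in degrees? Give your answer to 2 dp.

Let the plane be z = a·E + b·N + c.
Station 2−Station 1: −1229a − 1203b = −109.9;  Station 3−Station 1: −749a − 1349b = 69.5.
Solving gives a = 0.30634, b = −0.22161.
Gradient magnitude |∇z| = √(a² + b²) = √(0.09385 + 0.04911) = 0.37810.
True dip = arctan(0.37810) = 20.71°, dipping toward NW (azimuth ≈ 306°).

20.71°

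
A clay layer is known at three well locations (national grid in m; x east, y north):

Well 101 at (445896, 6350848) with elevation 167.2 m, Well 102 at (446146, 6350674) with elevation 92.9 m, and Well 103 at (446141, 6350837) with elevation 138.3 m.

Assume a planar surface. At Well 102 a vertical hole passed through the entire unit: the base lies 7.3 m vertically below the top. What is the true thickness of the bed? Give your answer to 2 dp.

7.00 m

Let the plane be z = a·x + b·y + c.
Well 102−Well 101: 250a − 174b = −74.3;  Well 103−Well 101: 245a − 11b = −28.9.
Solving gives a = −0.10560, b = 0.27529.
|∇z| = √(a²+b²) = 0.29485, so dip δ = arctan(0.29485) = 16.43°.
True thickness = vertical thickness × cos δ = 7.3 × cos 16.43° = 7.00 m.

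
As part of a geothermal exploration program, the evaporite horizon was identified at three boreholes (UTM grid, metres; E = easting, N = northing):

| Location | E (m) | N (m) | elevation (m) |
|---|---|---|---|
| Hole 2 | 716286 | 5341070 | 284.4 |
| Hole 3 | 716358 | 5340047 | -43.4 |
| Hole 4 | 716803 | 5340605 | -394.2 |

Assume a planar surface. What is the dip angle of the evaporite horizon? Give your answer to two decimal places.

Two edge vectors: Hole 2→Hole 3 = (72, -1023, -327.8), Hole 2→Hole 4 = (517, -465, -678.6).
Normal n = (Hole 2→Hole 3) × (Hole 2→Hole 4) = (541780.8, -120613.4, 495411).
So ∂z/∂E = −n_x/n_z = −1.09360 and ∂z/∂N = −n_y/n_z = 0.24346.
Gradient magnitude |∇z| = √(a² + b²) = √(1.19596 + 0.05927) = 1.12037.
True dip = arctan(1.12037) = 48.25°, dipping toward ESE (azimuth ≈ 103°).

48.25°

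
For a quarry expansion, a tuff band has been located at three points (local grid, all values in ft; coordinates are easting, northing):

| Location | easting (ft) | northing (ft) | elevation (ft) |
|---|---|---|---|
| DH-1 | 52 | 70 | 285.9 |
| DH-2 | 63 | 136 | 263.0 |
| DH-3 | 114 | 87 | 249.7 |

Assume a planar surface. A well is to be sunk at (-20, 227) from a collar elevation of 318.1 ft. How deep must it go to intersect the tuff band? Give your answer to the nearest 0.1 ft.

Let the plane be z = a·easting + b·northing + c.
DH-2−DH-1: 11a + 66b = −22.9;  DH-3−DH-1: 62a + 17b = −36.2.
Solving gives a = −0.51214, b = −0.26161.
Then c = 285.9 − a·52 − b·70 = 330.84.
At (-20, 227): z_contact = 10.24 − 59.39 + 330.84 = 281.70 ft.
Depth below ground = 318.1 − 281.70 = 36.4 ft.

36.4 ft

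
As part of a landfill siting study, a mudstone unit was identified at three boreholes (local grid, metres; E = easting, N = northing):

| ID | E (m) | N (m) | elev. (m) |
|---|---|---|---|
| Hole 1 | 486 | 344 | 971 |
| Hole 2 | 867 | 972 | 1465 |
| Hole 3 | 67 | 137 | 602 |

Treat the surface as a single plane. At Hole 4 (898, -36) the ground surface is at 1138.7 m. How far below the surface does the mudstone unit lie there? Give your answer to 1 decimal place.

Two edge vectors: Hole 1→Hole 2 = (381, 628, 494), Hole 1→Hole 3 = (-419, -207, -369).
Normal n = (Hole 1→Hole 2) × (Hole 1→Hole 3) = (-129474, -66397, 184265).
So ∂z/∂E = −n_x/n_z = 0.70265 and ∂z/∂N = −n_y/n_z = 0.36033.
Intercept c from Hole 1: 971 − 341.49 − 123.95 = 505.56.
At (898, -36): z_contact = 630.98 − 12.97 + 505.56 = 1123.57 m.
Depth below ground = 1138.7 − 1123.57 = 15.1 m.

15.1 m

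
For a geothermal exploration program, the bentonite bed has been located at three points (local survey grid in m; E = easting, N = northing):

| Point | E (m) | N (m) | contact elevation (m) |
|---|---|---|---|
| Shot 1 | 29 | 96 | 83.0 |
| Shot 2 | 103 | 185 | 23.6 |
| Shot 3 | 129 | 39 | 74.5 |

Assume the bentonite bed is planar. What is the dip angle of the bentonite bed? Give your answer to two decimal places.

27.18°

Let the plane be z = a·E + b·N + c.
Shot 2−Shot 1: 74a + 89b = −59.4;  Shot 3−Shot 1: 100a − 57b = −8.5.
Solving gives a = −0.31577, b = −0.40486.
Gradient magnitude |∇z| = √(a² + b²) = √(0.09971 + 0.16391) = 0.51345.
True dip = arctan(0.51345) = 27.18°, dipping toward NE (azimuth ≈ 038°).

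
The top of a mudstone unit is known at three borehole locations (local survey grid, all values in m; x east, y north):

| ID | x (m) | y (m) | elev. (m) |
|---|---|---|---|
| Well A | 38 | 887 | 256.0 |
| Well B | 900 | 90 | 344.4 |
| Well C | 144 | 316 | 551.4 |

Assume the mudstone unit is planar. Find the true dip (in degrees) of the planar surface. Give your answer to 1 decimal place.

Let the plane be z = a·x + b·y + c.
Well B−Well A: 862a − 797b = 88.4;  Well C−Well A: 106a − 571b = 295.4.
Solving gives a = −0.45364, b = −0.60155.
Gradient magnitude |∇z| = √(a² + b²) = √(0.20579 + 0.36186) = 0.75343.
True dip = arctan(0.75343) = 37.0°, dipping toward NE (azimuth ≈ 037°).

37.0°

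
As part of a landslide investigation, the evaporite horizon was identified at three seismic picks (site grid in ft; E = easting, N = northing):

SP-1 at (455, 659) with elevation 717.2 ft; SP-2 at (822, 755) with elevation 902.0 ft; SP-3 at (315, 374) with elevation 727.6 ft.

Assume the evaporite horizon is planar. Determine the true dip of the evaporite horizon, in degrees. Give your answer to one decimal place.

33.9°

Two edge vectors: SP-1→SP-2 = (367, 96, 184.8), SP-1→SP-3 = (-140, -285, 10.4).
Normal n = (SP-1→SP-2) × (SP-1→SP-3) = (53666.4, -29688.8, -91155).
So ∂z/∂E = −n_x/n_z = 0.58874 and ∂z/∂N = −n_y/n_z = −0.32570.
Gradient magnitude |∇z| = √(a² + b²) = √(0.34661 + 0.10608) = 0.67282.
True dip = arctan(0.67282) = 33.9°, dipping toward WNW (azimuth ≈ 299°).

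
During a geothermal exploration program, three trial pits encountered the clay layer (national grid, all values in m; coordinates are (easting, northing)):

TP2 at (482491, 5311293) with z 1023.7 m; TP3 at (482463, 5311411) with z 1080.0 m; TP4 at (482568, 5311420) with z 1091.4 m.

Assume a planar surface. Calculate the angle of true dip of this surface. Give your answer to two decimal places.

26.44°

Two edge vectors: TP2→TP3 = (-28, 118, 56.3), TP2→TP4 = (77, 127, 67.7).
Normal n = (TP2→TP3) × (TP2→TP4) = (838.5, 6230.7, -12642).
So ∂z/∂E = −n_x/n_z = 0.06633 and ∂z/∂N = −n_y/n_z = 0.49286.
Gradient magnitude |∇z| = √(a² + b²) = √(0.00440 + 0.24291) = 0.49730.
True dip = arctan(0.49730) = 26.44°, dipping toward S (azimuth ≈ 188°).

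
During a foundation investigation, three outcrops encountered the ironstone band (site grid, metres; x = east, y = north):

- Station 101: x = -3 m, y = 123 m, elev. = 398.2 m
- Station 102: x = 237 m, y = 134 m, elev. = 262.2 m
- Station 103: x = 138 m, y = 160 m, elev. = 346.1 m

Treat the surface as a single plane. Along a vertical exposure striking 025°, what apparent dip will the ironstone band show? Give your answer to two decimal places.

Two edge vectors: Station 101→Station 102 = (240, 11, -136), Station 101→Station 103 = (141, 37, -52.1).
Normal n = (Station 101→Station 102) × (Station 101→Station 103) = (4458.9, -6672, 7329).
So ∂z/∂x = −n_x/n_z = −0.60839 and ∂z/∂y = −n_y/n_z = 0.91036.
Unit vector along 025° is (sin 25°, cos 25°) = (0.4226, 0.9063).
Slope in that direction = a·(0.4226) + b·(0.9063) = 0.56795.
Apparent dip = arctan|0.56795| = 29.59° (true dip is 47.6°, so apparent ≤ true as expected).

29.59°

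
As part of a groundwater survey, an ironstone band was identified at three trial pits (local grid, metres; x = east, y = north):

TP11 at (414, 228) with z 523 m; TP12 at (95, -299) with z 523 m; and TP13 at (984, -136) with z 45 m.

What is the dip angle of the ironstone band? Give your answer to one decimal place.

35.3°

Two edge vectors: TP11→TP12 = (-319, -527, 0), TP11→TP13 = (570, -364, -478).
Normal n = (TP11→TP12) × (TP11→TP13) = (251906, -152482, 416506).
So ∂z/∂x = −n_x/n_z = −0.60481 and ∂z/∂y = −n_y/n_z = 0.36610.
Gradient magnitude |∇z| = √(a² + b²) = √(0.36579 + 0.13403) = 0.70698.
True dip = arctan(0.70698) = 35.3°, dipping toward ESE (azimuth ≈ 121°).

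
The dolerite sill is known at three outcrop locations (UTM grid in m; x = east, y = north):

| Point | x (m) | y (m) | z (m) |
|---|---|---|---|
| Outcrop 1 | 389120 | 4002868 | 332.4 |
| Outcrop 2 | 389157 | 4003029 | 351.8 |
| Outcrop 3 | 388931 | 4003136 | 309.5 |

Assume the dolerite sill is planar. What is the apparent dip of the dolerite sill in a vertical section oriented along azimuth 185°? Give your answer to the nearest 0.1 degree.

5.1°

Two edge vectors: Outcrop 1→Outcrop 2 = (37, 161, 19.4), Outcrop 1→Outcrop 3 = (-189, 268, -22.9).
Normal n = (Outcrop 1→Outcrop 2) × (Outcrop 1→Outcrop 3) = (-8886.1, -2819.3, 40345).
So ∂z/∂x = −n_x/n_z = 0.22025 and ∂z/∂y = −n_y/n_z = 0.06988.
Unit vector along 185° is (sin 185°, cos 185°) = (-0.0872, -0.9962).
Slope in that direction = a·(-0.0872) + b·(-0.9962) = −0.08881.
Apparent dip = arctan|0.08881| = 5.1° (true dip is 13.0°, so apparent ≤ true as expected).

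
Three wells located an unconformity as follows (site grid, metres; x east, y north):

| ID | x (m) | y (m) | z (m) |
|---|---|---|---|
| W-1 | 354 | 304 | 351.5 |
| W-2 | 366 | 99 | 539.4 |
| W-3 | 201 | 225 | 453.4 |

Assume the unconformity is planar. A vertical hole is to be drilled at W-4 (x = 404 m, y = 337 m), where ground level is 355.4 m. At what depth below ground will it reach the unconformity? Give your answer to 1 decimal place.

43.9 m

Let the plane be z = a·x + b·y + c.
W-2−W-1: 12a − 205b = 187.9;  W-3−W-1: −153a − 79b = 101.9.
Solving gives a = −0.18709, b = −0.92754.
Then c = 351.5 − a·354 − b·304 = 699.70.
At (404, 337): z_contact = −75.58 − 312.58 + 699.70 = 311.54 m.
Depth below ground = 355.4 − 311.54 = 43.9 m.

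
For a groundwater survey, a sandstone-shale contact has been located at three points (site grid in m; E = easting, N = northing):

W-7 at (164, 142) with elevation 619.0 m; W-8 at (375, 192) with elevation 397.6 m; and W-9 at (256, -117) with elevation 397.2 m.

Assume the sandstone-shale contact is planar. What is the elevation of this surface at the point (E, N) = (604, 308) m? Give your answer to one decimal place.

Two edge vectors: W-7→W-8 = (211, 50, -221.4), W-7→W-9 = (92, -259, -221.8).
Normal n = (W-7→W-8) × (W-7→W-9) = (-68432.6, 26431, -59249).
So ∂z/∂E = −n_x/n_z = −1.15500 and ∂z/∂N = −n_y/n_z = 0.44610.
Intercept c from W-7: 619 + 189.42 − 63.35 = 745.07.
At (604, 308): z = −697.6 + 137.4 + 745.07 = 184.9 m.

184.9 m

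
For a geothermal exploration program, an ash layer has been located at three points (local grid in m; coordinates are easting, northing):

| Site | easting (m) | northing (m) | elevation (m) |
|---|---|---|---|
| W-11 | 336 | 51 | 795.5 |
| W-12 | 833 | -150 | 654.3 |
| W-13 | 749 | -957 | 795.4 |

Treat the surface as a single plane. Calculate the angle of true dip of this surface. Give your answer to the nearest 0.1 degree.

20.2°

Let the plane be z = a·easting + b·northing + c.
W-12−W-11: 497a − 201b = −141.2;  W-13−W-11: 413a − 1008b = −0.1.
Solving gives a = −0.34048, b = −0.13940.
Gradient magnitude |∇z| = √(a² + b²) = √(0.11593 + 0.01943) = 0.36792.
True dip = arctan(0.36792) = 20.2°, dipping toward ENE (azimuth ≈ 068°).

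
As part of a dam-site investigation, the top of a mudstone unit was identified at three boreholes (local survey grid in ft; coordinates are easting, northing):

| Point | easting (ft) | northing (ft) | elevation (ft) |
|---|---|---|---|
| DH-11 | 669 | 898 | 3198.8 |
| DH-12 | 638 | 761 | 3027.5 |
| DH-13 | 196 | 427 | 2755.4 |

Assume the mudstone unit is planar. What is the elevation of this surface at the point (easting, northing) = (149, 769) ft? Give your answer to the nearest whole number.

Let the plane be z = a·easting + b·northing + c.
DH-12−DH-11: −31a − 137b = −171.3;  DH-13−DH-11: −473a − 471b = −443.4.
Solving gives a = −0.39714, b = 1.34023.
Then c = 3198.8 − a·669 − b·898 = 2260.96.
At (149, 769): z = −59.2 + 1030.6 + 2260.96 = 3232.4 ft.

3232 ft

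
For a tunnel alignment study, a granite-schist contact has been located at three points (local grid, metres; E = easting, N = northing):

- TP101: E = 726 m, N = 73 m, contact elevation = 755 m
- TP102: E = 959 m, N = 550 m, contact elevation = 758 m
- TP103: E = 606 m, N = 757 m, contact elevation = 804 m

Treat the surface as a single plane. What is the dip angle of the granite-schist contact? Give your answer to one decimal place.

6.4°

Let the plane be z = a·E + b·N + c.
TP102−TP101: 233a + 477b = 3;  TP103−TP101: −120a + 684b = 49.
Solving gives a = −0.09843, b = 0.05437.
Gradient magnitude |∇z| = √(a² + b²) = √(0.00969 + 0.00296) = 0.11245.
True dip = arctan(0.11245) = 6.4°, dipping toward ESE (azimuth ≈ 119°).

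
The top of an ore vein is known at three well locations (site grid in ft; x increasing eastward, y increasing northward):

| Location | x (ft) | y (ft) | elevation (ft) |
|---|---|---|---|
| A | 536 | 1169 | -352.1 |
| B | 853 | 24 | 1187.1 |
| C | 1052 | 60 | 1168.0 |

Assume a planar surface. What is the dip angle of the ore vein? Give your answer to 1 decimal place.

52.7°

Let the plane be z = a·x + b·y + c.
B−A: 317a − 1145b = 1539.2;  C−A: 516a − 1109b = 1520.1.
Solving gives a = 0.14019, b = −1.30547.
Gradient magnitude |∇z| = √(a² + b²) = √(0.01965 + 1.70425) = 1.31297.
True dip = arctan(1.31297) = 52.7°, dipping toward N (azimuth ≈ 354°).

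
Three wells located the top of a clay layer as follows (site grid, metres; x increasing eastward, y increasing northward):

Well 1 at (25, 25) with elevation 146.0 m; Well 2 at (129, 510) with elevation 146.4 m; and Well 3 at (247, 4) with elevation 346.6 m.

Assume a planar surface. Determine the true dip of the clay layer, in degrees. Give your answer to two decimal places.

42.17°

Let the plane be z = a·x + b·y + c.
Well 2−Well 1: 104a + 485b = 0.4;  Well 3−Well 1: 222a − 21b = 200.6.
Solving gives a = 0.88572, b = −0.18910.
Gradient magnitude |∇z| = √(a² + b²) = √(0.78449 + 0.03576) = 0.90568.
True dip = arctan(0.90568) = 42.17°, dipping toward WNW (azimuth ≈ 282°).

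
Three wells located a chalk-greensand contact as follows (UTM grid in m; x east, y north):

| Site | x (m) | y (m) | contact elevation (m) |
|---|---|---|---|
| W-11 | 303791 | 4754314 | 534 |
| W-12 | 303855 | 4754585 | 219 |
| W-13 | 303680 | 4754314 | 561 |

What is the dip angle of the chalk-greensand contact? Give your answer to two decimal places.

Two edge vectors: W-11→W-12 = (64, 271, -315), W-11→W-13 = (-111, 0, 27).
Normal n = (W-11→W-12) × (W-11→W-13) = (7317, 33237, 30081).
So ∂z/∂x = −n_x/n_z = −0.24324 and ∂z/∂y = −n_y/n_z = −1.10492.
Gradient magnitude |∇z| = √(a² + b²) = √(0.05917 + 1.22084) = 1.13137.
True dip = arctan(1.13137) = 48.53°, dipping toward NNE (azimuth ≈ 012°).

48.53°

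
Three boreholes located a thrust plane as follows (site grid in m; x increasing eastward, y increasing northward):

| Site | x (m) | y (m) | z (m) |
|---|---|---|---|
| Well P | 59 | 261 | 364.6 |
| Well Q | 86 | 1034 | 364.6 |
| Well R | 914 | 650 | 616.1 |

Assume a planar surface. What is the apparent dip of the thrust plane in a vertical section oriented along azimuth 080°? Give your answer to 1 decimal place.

16.3°

Two edge vectors: Well P→Well Q = (27, 773, 0), Well P→Well R = (855, 389, 251.5).
Normal n = (Well P→Well Q) × (Well P→Well R) = (194409.5, -6790.5, -650412).
So ∂z/∂x = −n_x/n_z = 0.29890 and ∂z/∂y = −n_y/n_z = −0.01044.
Unit vector along 080° is (sin 80°, cos 80°) = (0.9848, 0.1736).
Slope in that direction = a·(0.9848) + b·(0.1736) = 0.29255.
Apparent dip = arctan|0.29255| = 16.3° (true dip is 16.7°, so apparent ≤ true as expected).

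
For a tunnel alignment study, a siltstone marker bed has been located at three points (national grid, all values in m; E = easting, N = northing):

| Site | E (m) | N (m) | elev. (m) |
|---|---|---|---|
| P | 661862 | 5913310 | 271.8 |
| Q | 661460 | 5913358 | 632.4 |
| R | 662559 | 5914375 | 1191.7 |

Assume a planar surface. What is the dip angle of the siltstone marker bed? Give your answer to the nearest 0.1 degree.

Two edge vectors: P→Q = (-402, 48, 360.6), P→R = (697, 1065, 919.9).
Normal n = (P→Q) × (P→R) = (-339883.8, 621138, -461586).
So ∂z/∂E = −n_x/n_z = −0.73634 and ∂z/∂N = −n_y/n_z = 1.34566.
Gradient magnitude |∇z| = √(a² + b²) = √(0.54220 + 1.81080) = 1.53395.
True dip = arctan(1.53395) = 56.9°, dipping toward SSE (azimuth ≈ 151°).

56.9°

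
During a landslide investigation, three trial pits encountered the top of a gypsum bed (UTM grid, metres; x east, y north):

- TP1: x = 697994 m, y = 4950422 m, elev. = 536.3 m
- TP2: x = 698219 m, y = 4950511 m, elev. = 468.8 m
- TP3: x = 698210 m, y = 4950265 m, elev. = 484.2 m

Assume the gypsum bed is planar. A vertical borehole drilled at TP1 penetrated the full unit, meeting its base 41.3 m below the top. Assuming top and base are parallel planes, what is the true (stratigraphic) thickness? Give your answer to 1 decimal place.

Let the plane be z = a·x + b·y + c.
TP2−TP1: 225a + 89b = −67.5;  TP3−TP1: 216a − 157b = −52.1.
Solving gives a = −0.27928, b = −0.05238.
|∇z| = √(a²+b²) = 0.28415, so dip δ = arctan(0.28415) = 15.86°.
True thickness = vertical thickness × cos δ = 41.3 × cos 15.86° = 39.7 m.

39.7 m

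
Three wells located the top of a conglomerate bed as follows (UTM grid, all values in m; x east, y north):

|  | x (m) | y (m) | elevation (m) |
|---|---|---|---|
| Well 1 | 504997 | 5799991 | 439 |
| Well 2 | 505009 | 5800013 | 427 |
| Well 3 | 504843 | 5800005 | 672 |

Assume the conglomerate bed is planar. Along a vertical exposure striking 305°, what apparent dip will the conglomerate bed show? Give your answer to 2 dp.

Two edge vectors: Well 1→Well 2 = (12, 22, -12), Well 1→Well 3 = (-154, 14, 233).
Normal n = (Well 1→Well 2) × (Well 1→Well 3) = (5294, -948, 3556).
So ∂z/∂x = −n_x/n_z = −1.48875 and ∂z/∂y = −n_y/n_z = 0.26659.
Unit vector along 305° is (sin 305°, cos 305°) = (-0.8192, 0.5736).
Slope in that direction = a·(-0.8192) + b·(0.5736) = 1.37242.
Apparent dip = arctan|1.37242| = 53.92° (true dip is 56.5°, so apparent ≤ true as expected).

53.92°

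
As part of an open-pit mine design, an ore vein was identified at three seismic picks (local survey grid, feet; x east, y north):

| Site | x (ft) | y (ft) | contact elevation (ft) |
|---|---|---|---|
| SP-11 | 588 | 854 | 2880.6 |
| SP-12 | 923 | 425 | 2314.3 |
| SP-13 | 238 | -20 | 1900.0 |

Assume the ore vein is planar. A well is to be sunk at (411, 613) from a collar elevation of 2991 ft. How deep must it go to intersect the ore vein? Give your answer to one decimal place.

Let the plane be z = a·x + b·y + c.
SP-12−SP-11: 335a − 429b = −566.3;  SP-13−SP-11: −350a − 874b = −980.6.
Solving gives a = −0.16767, b = 1.18911.
Then c = 2880.6 − a·588 − b·854 = 1963.69.
At (411, 613): z_contact = −68.91 + 728.93 + 1963.69 = 2623.70 ft.
Depth below ground = 2991 − 2623.70 = 367.3 ft.

367.3 ft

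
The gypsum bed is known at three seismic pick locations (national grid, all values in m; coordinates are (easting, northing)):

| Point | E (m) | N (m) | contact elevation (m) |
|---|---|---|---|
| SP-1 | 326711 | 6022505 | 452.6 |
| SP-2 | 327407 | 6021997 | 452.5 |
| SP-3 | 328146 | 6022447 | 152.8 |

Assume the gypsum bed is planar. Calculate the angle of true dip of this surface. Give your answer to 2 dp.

Let the plane be z = a·E + b·N + c.
SP-2−SP-1: 696a − 508b = −0.1;  SP-3−SP-1: 1435a − 58b = −299.8.
Solving gives a = −0.22116, b = −0.30281.
Gradient magnitude |∇z| = √(a² + b²) = √(0.04891 + 0.09169) = 0.37497.
True dip = arctan(0.37497) = 20.55°, dipping toward NE (azimuth ≈ 036°).

20.55°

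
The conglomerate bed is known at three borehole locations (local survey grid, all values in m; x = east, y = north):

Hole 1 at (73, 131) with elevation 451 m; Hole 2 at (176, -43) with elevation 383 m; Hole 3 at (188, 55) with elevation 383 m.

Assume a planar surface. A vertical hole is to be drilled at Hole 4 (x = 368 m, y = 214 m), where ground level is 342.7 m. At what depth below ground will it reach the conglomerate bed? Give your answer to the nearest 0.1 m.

47.5 m

Let the plane be z = a·x + b·y + c.
Hole 2−Hole 1: 103a − 174b = −68;  Hole 3−Hole 1: 115a − 76b = −68.
Solving gives a = −0.54704, b = 0.06698.
Then c = 451 − a·73 − b·131 = 482.16.
At (368, 214): z_contact = −201.31 + 14.33 + 482.16 = 295.18 m.
Depth below ground = 342.7 − 295.18 = 47.5 m.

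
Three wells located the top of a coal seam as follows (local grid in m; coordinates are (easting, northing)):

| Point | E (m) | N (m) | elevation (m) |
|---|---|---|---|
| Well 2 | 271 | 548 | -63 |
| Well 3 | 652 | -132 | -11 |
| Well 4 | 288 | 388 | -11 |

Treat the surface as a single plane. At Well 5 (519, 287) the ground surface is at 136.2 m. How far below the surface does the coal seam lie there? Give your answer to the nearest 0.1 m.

234.9 m

Let the plane be z = a·E + b·N + c.
Well 3−Well 2: 381a − 680b = 52;  Well 4−Well 2: 17a − 160b = 52.
Solving gives a = −0.54737, b = −0.38316.
Then c = -63 − a·271 − b·548 = 295.31.
At (519, 287): z_contact = −284.08 − 109.97 + 295.31 = -98.74 m.
Depth below ground = 136.2 − (-98.74) = 234.9 m.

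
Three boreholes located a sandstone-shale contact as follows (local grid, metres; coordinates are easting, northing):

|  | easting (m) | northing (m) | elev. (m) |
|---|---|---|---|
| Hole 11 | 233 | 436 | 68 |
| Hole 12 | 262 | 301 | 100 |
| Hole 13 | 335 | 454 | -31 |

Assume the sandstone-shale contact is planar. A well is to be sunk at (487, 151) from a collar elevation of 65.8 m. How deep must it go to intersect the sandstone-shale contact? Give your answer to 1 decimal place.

Two edge vectors: Hole 11→Hole 12 = (29, -135, 32), Hole 11→Hole 13 = (102, 18, -99).
Normal n = (Hole 11→Hole 12) × (Hole 11→Hole 13) = (12789, 6135, 14292).
So ∂z/∂easting = −n_x/n_z = −0.89484 and ∂z/∂northing = −n_y/n_z = −0.42926.
Intercept c from Hole 11: 68 + 208.50 + 187.16 = 463.65.
At (487, 151): z_contact = −435.79 − 64.82 + 463.65 = -36.95 m.
Depth below ground = 65.8 − (-36.95) = 102.7 m.

102.7 m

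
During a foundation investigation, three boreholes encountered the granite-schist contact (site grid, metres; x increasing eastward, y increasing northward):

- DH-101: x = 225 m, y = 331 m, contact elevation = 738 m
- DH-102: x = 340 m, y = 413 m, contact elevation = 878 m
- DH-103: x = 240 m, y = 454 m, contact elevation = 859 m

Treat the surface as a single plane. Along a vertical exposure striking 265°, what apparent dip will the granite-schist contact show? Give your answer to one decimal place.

32.7°

Let the plane be z = a·x + b·y + c.
DH-102−DH-101: 115a + 82b = 140;  DH-103−DH-101: 15a + 123b = 121.
Solving gives a = 0.56508, b = 0.91483.
Unit vector along 265° is (sin 265°, cos 265°) = (-0.9962, -0.0872).
Slope in that direction = a·(-0.9962) + b·(-0.0872) = −0.64266.
Apparent dip = arctan|0.64266| = 32.7° (true dip is 47.1°, so apparent ≤ true as expected).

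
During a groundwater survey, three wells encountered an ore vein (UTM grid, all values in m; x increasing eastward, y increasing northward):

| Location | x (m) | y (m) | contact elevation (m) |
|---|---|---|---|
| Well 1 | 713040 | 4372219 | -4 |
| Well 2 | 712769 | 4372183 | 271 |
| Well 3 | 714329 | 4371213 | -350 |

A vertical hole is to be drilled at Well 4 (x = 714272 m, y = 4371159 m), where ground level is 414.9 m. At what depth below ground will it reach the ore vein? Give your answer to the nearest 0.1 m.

Two edge vectors: Well 1→Well 2 = (-271, -36, 275), Well 1→Well 3 = (1289, -1006, -346).
Normal n = (Well 1→Well 2) × (Well 1→Well 3) = (289106, 260709, 319030).
So ∂z/∂x = −n_x/n_z = −0.906203178 and ∂z/∂y = −n_y/n_z = −0.817192740.
Intercept c from Well 1: -4 + 646159.11 + 3572945.63 = 4219100.74.
At (714272, 4371159): z_contact = −647275.56 − 3572079.40 + 4219100.74 = -254.22 m.
Depth below ground = 414.9 − (-254.22) = 669.1 m.

669.1 m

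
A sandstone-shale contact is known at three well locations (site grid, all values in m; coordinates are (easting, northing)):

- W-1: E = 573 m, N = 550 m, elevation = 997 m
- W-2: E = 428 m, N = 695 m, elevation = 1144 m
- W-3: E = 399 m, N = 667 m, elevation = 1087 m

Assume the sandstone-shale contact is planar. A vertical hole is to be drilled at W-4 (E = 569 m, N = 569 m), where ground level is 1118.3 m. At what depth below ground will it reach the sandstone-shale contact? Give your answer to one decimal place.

Let the plane be z = a·E + b·N + c.
W-2−W-1: −145a + 145b = 147;  W-3−W-1: −174a + 117b = 90.
Solving gives a = 0.50200, b = 1.51579.
Then c = 997 − a·573 − b·550 = −124.33.
At (569, 569): z_contact = 285.64 + 862.48 − 124.33 = 1023.79 m.
Depth below ground = 1118.3 − 1023.79 = 94.5 m.

94.5 m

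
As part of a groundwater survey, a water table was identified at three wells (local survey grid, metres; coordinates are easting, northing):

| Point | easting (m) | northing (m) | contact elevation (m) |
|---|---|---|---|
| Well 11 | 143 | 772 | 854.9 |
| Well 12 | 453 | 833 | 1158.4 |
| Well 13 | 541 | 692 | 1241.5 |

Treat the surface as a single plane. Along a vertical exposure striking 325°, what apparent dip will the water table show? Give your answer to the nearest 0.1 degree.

Let the plane be z = a·easting + b·northing + c.
Well 12−Well 11: 310a + 61b = 303.5;  Well 13−Well 11: 398a − 80b = 386.6.
Solving gives a = 0.97524, b = 0.01930.
Unit vector along 325° is (sin 325°, cos 325°) = (-0.5736, 0.8192).
Slope in that direction = a·(-0.5736) + b·(0.8192) = −0.54357.
Apparent dip = arctan|0.54357| = 28.5° (true dip is 44.3°, so apparent ≤ true as expected).

28.5°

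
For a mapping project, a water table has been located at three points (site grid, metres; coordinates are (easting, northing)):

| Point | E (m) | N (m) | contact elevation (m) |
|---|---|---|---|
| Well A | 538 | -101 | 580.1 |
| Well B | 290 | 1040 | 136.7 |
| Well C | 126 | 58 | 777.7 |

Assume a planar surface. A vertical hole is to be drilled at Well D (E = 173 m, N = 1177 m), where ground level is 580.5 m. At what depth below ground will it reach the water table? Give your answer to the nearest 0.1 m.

Two edge vectors: Well A→Well B = (-248, 1141, -443.4), Well A→Well C = (-412, 159, 197.6).
Normal n = (Well A→Well B) × (Well A→Well C) = (295962.2, 231685.6, 430660).
So ∂z/∂E = −n_x/n_z = −0.687229 and ∂z/∂N = −n_y/n_z = −0.537978.
Intercept c from Well A: 580.1 + 369.73 − 54.34 = 895.49.
At (173, 1177): z_contact = −118.89 − 633.20 + 895.49 = 143.40 m.
Depth below ground = 580.5 − 143.40 = 437.1 m.

437.1 m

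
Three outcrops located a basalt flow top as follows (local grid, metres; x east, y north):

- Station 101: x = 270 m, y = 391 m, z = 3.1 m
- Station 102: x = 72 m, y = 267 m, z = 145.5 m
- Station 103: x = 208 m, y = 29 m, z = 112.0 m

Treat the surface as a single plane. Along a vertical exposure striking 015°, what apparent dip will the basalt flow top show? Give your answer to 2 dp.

Let the plane be z = a·x + b·y + c.
Station 102−Station 101: −198a − 124b = 142.4;  Station 103−Station 101: −62a − 362b = 108.9.
Solving gives a = −0.59457, b = −0.19900.
Unit vector along 015° is (sin 15°, cos 15°) = (0.2588, 0.9659).
Slope in that direction = a·(0.2588) + b·(0.9659) = −0.34610.
Apparent dip = arctan|0.34610| = 19.09° (true dip is 32.1°, so apparent ≤ true as expected).

19.09°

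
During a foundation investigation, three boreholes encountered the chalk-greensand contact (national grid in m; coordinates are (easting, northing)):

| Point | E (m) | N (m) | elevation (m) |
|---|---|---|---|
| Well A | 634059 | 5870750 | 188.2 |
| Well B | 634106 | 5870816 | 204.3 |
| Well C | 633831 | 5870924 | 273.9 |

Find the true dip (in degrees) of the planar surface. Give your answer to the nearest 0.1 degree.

19.5°

Let the plane be z = a·E + b·N + c.
Well B−Well A: 47a + 66b = 16.1;  Well C−Well A: −228a + 174b = 85.7.
Solving gives a = −0.12291, b = 0.33147.
Gradient magnitude |∇z| = √(a² + b²) = √(0.01511 + 0.10987) = 0.35352.
True dip = arctan(0.35352) = 19.5°, dipping toward SSE (azimuth ≈ 160°).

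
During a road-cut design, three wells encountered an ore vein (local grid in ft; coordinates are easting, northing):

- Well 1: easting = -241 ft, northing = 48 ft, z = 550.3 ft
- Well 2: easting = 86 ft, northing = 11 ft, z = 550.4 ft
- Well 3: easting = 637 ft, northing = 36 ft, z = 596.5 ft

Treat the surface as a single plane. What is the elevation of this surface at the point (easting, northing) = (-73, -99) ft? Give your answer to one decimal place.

483.0 ft

Let the plane be z = a·easting + b·northing + c.
Well 2−Well 1: 327a − 37b = 0.1;  Well 3−Well 1: 878a − 12b = 46.2.
Solving gives a = 0.05981, b = 0.52586.
Then c = 550.3 − a·-241 − b·48 = 539.47.
At (-73, -99): z = −4.4 − 52.1 + 539.47 = 483.0 ft.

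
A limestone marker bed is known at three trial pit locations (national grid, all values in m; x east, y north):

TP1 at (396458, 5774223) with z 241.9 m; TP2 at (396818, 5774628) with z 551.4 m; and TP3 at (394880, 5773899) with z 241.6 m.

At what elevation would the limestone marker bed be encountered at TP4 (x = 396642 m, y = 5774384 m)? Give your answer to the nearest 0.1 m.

Two edge vectors: TP1→TP2 = (360, 405, 309.5), TP1→TP3 = (-1578, -324, -0.3).
Normal n = (TP1→TP2) × (TP1→TP3) = (100156.5, -488283, 522450).
So ∂z/∂x = −n_x/n_z = −0.191705426 and ∂z/∂y = −n_y/n_z = 0.934602354.
Intercept c from TP1: 241.9 + 76003.15 − 5396602.41 = −5320357.36.
At (396642, 5774384): z = −76038.4 + 5396752.9 − 5320357.36 = 357.1 m.

357.1 m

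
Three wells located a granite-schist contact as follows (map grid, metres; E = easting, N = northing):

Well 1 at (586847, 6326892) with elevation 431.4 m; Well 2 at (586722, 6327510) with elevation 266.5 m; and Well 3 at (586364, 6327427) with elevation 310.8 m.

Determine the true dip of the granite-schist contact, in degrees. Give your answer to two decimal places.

15.91°

Let the plane be z = a·E + b·N + c.
Well 2−Well 1: −125a + 618b = −164.9;  Well 3−Well 1: −483a + 535b = −120.6.
Solving gives a = −0.05911, b = −0.27878.
Gradient magnitude |∇z| = √(a² + b²) = √(0.00349 + 0.07772) = 0.28498.
True dip = arctan(0.28498) = 15.91°, dipping toward NNE (azimuth ≈ 012°).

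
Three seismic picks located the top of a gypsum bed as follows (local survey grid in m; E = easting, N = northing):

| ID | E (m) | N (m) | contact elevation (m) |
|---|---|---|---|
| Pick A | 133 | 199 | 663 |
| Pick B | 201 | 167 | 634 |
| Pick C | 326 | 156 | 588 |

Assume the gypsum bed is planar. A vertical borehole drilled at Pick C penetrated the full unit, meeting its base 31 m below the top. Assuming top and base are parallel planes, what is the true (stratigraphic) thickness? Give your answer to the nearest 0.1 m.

28.9 m

Two edge vectors: Pick A→Pick B = (68, -32, -29), Pick A→Pick C = (193, -43, -75).
Normal n = (Pick A→Pick B) × (Pick A→Pick C) = (1153, -497, 3252).
So ∂z/∂E = −n_x/n_z = −0.35455 and ∂z/∂N = −n_y/n_z = 0.15283.
|∇z| = √(a²+b²) = 0.38609, so dip δ = arctan(0.38609) = 21.11°.
True thickness = vertical thickness × cos δ = 31 × cos 21.11° = 28.9 m.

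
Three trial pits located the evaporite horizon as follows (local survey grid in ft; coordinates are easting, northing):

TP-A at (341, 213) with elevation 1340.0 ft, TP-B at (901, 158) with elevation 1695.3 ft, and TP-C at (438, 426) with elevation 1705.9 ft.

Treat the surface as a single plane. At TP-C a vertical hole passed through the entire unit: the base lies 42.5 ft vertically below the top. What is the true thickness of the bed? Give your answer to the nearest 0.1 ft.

22.8 ft

Let the plane be z = a·easting + b·northing + c.
TP-B−TP-A: 560a − 55b = 355.3;  TP-C−TP-A: 97a + 213b = 365.9.
Solving gives a = 0.76880, b = 1.36773.
|∇z| = √(a²+b²) = 1.56899, so dip δ = arctan(1.56899) = 57.49°.
True thickness = vertical thickness × cos δ = 42.5 × cos 57.49° = 22.8 ft.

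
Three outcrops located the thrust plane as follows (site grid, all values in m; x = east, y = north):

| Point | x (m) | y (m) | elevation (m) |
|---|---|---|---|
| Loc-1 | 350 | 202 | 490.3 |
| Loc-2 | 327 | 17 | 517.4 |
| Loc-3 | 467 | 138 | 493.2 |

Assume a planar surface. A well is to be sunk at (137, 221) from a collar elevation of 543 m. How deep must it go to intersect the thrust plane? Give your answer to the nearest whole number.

44 m

Two edge vectors: Loc-1→Loc-2 = (-23, -185, 27.1), Loc-1→Loc-3 = (117, -64, 2.9).
Normal n = (Loc-1→Loc-2) × (Loc-1→Loc-3) = (1197.9, 3237.4, 23117).
So ∂z/∂x = −n_x/n_z = −0.05182 and ∂z/∂y = −n_y/n_z = −0.14004.
Intercept c from Loc-1: 490.3 + 18.14 + 28.29 = 536.73.
At (137, 221): z_contact = −7.1 − 30.9 + 536.73 = 498.7 m.
Depth below ground = 543 − 498.7 = 44 m.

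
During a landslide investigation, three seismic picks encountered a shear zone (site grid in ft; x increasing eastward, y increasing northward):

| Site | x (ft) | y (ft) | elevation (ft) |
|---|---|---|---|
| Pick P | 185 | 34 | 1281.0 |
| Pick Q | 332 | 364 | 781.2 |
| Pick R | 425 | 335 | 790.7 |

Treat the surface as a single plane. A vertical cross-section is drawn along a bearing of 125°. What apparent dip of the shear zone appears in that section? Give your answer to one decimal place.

27.5°

Let the plane be z = a·x + b·y + c.
Pick Q−Pick P: 147a + 330b = −499.8;  Pick R−Pick P: 240a + 301b = −490.3.
Solving gives a = −0.32498, b = −1.36978.
Unit vector along 125° is (sin 125°, cos 125°) = (0.8192, -0.5736).
Slope in that direction = a·(0.8192) + b·(-0.5736) = 0.51946.
Apparent dip = arctan|0.51946| = 27.5° (true dip is 54.6°, so apparent ≤ true as expected).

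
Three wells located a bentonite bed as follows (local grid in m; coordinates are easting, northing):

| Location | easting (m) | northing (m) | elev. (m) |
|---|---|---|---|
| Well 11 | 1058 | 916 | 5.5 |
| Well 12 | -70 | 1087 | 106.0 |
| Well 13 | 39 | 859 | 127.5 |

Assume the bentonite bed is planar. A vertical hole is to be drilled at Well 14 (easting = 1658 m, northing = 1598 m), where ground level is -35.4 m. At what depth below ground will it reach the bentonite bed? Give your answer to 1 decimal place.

Let the plane be z = a·easting + b·northing + c.
Well 12−Well 11: −1128a + 171b = 100.5;  Well 13−Well 11: −1019a − 57b = 122.
Solving gives a = −0.111470, b = −0.147589.
Then c = 5.5 − a·1058 − b·916 = 258.63.
At (1658, 1598): z_contact = −184.82 − 235.85 + 258.63 = -162.04 m.
Depth below ground = -35.4 − (-162.04) = 126.6 m.

126.6 m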